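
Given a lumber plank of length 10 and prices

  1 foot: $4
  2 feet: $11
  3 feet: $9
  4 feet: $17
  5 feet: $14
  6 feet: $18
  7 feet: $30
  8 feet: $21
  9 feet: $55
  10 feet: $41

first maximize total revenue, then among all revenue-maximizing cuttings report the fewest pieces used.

2

Let r[k] be the best obtainable value from length k. For each k, try every first piece i and keep the best of price[i] + r[k−i].
r[1] = 4
r[2] = max(4+4, 11+0) = 11
r[3] = max(4+11, 11+4, 9+0) = 15
r[4] = max(4+15, 11+11, 9+4, 17+0) = 22
r[5] = max(4+22, 11+15, 9+11, 17+4, 14+0) = 26
r[6] = max(4+26, 11+22, 9+15, 17+11, 14+4, 18+0) = 33
r[7] = max(4+33, 11+26, 9+22, …, 18+4, 30+0) = 37
r[8] = max(4+37, 11+33, 9+26, …, 30+4, 21+0) = 44
r[9] = max(4+44, 11+37, 9+33, …, 21+4, 55+0) = 55
r[10] = max(4+55, 11+44, 9+37, …, 55+4, 41+0) = 59
Maximum revenue is $59.
Now minimize piece count subject to staying optimal: for each k, pieces[k] = 1 + min over i with p[i]+r[k−i]=r[k] of pieces[k−i].
pieces[7] = 4
pieces[8] = 4
pieces[9] = 1
pieces[10] = 2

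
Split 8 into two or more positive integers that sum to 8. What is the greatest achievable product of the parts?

Fill m[k] for k=2..8: at each k try every first piece i and multiply by the better of (k−i) uncut or m[k−i].
m[2] = 1*max(1,0) = 1*1 = 1
m[3] = max(1*2, 2*1) = 2
m[4] = max(1*3, 2*2, 3*1) = 4
m[5] = max(1*4, 2*3, 3*2, 4*1) = 6
m[6] = max(1*6, 2*4, 3*3, 4*2, 5*1) = 9
m[7] = max(1*9, 2*6, 3*4, 4*3, 5*2, 6*1) = 12
m[8] = max(1*12, 2*9, 3*6, …, 6*2, 7*1) = 18
One optimal split: 3 + 3 + 2; product 3*3*2 = 18.

18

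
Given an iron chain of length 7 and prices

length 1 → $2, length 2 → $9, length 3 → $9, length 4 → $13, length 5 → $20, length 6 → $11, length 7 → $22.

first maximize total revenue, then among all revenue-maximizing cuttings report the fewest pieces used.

Let r[k] be the best obtainable value from length k. For each k, try every first piece i and keep the best of price[i] + r[k−i].
r[1] = 2
r[2] = max(2+2, 9+0) = 9
r[3] = max(2+9, 9+2, 9+0) = 11
r[4] = max(2+11, 9+9, 9+2, 13+0) = 18
r[5] = max(2+18, 9+11, 9+9, 13+2, 20+0) = 20
r[6] = max(2+20, 9+18, 9+11, 13+9, 20+2, 11+0) = 27
r[7] = max(2+27, 9+20, 9+18, …, 11+2, 22+0) = 29
Maximum revenue is $29.
Now minimize piece count subject to staying optimal: for each k, pieces[k] = 1 + min over i with p[i]+r[k−i]=r[k] of pieces[k−i].
pieces[4] = 2
pieces[5] = 1
pieces[6] = 3
pieces[7] = 2

2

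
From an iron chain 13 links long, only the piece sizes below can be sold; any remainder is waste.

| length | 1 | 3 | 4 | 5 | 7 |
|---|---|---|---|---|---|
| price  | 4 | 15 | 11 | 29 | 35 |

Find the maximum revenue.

Consider every possible first cut. f[k] is the best of p[i]+f[k−i] over all sellable i≤k.
f[1] = 4
f[2] = 8  (first piece 1, then f[1]=4)
f[3] = 15
f[4] = 19  (first piece 1, then f[3]=15)
f[5] = 29
f[6] = 33  (first piece 1, then f[5]=29)
f[7] = 37  (first piece 1, then f[6]=33)
f[8] = 44  (first piece 3, then f[5]=29)
f[9] = 48  (first piece 1, then f[8]=44)
f[10] = 58  (first piece 5, then f[5]=29)
f[11] = 62  (first piece 1, then f[10]=58)
f[12] = 66  (first piece 1, then f[11]=62)
f[13] = 73  (first piece 3, then f[10]=58)
One optimal cutting: 5 + 5 + 3 → $73.

73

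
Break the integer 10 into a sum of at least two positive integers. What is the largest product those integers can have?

Fill prod[k] for k=2..10: at each k try every first piece i and multiply by the better of (k−i) uncut or prod[k−i].
prod[2] = 1·max(1,0) = 1·1 = 1
prod[3] = 1·max(2,1) = 1·2 = 2
prod[4] = 2·max(2,1) = 2·2 = 4
prod[5] = 2·max(3,2) = 2·3 = 6
prod[6] = 3·max(3,2) = 3·3 = 9
prod[7] = 2·max(5,6) = 2·6 = 12
prod[8] = 2·max(6,9) = 2·9 = 18
prod[9] = 3·max(6,9) = 3·9 = 27
prod[10] = 2·max(8,18) = 2·18 = 36
One optimal split: 3 + 3 + 2 + 2; product 3·3·2·2 = 36.

36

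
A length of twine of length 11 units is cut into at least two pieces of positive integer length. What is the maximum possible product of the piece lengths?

54

Define g[k] = max over 1≤i<k of i · max(k−i, g[k−i]); the inner max lets the remainder stay uncut if that's better.
Small cases: g[2]=1, g[3]=2, g[4]=4, g[5]=6.
g[6] = 3*max(3,2) = 3*3 = 9
g[7] = 2*max(5,6) = 2*6 = 12
g[8] = 2*max(6,9) = 2*9 = 18
g[9] = 3*max(6,9) = 3*9 = 27
g[10] = 2*max(8,18) = 2*18 = 36
g[11] = 2*max(9,27) = 2*27 = 54
One optimal split: 3 + 3 + 3 + 2; product 3*3*3*2 = 54.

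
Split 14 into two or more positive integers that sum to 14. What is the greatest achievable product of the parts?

Define g[k] = max over 1≤i<k of i · max(k−i, g[k−i]); the inner max lets the remainder stay uncut if that's better.
g[2] = 1*max(1,0) = 1*1 = 1
g[3] = 1*max(2,1) = 1*2 = 2
g[4] = 2*max(2,1) = 2*2 = 4
g[5] = 2*max(3,2) = 2*3 = 6
g[6] = 3*max(3,2) = 3*3 = 9
g[7] = 2*max(5,6) = 2*6 = 12
g[8] = 2*max(6,9) = 2*9 = 18
g[9] = 3*max(6,9) = 3*9 = 27
g[10] = 2*max(8,18) = 2*18 = 36
g[11] = 2*max(9,27) = 2*27 = 54
g[12] = 3*max(9,27) = 3*27 = 81
g[13] = 2*max(11,54) = 2*54 = 108
g[14] = 2*max(12,81) = 2*81 = 162
One optimal split: 3 + 3 + 3 + 3 + 2; product 3*3*3*3*2 = 162.

162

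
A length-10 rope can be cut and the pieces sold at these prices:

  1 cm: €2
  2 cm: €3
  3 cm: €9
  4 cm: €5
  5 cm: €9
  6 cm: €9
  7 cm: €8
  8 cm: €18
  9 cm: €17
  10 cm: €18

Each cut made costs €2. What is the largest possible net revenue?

Let v[k] be the best obtainable value from length k. For each k, try every first piece i and keep the best of price[i] + v[k−i] minus the 2 cut fee when i<k.
v[1] = 2
v[2] = 3
v[3] = 9
v[4] = 9  (first piece 1, then v[3]=9)
v[5] = 10  (first piece 2, then v[3]=9)
v[6] = 16  (first piece 3, then v[3]=9)
v[7] = 16  (first piece 1, then v[6]=16)
v[8] = 18
v[9] = 23  (first piece 3, then v[6]=16)
v[10] = 23  (first piece 1, then v[9]=23)
One optimal plan: pieces 3 + 3 + 3 + 1 (3 cuts) → €29 − €6 = €23.

23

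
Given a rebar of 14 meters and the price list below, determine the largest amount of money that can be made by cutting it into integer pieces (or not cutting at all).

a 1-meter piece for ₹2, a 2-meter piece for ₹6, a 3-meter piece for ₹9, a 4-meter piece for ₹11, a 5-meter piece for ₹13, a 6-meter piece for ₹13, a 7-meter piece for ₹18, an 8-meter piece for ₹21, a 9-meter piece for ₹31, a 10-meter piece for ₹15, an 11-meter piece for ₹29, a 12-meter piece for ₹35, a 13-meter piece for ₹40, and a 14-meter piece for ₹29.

Build R[k] bottom-up: R[k] = max over allowed piece i of (p[i] + R[k−i]).
R[1] = 2
R[2] = max(2+2, 6+0) = 6
R[3] = max(2+6, 6+2, 9+0) = 9
R[4] = max(2+9, 6+6, 9+2, 11+0) = 12
R[5] = max(2+12, 6+9, 9+6, 11+2, 13+0) = 15
R[6] = max(2+15, 6+12, 9+9, 11+6, 13+2, 13+0) = 18
R[7] = max(2+18, 6+15, 9+12, …, 13+2, 18+0) = 21
R[8] = max(2+21, 6+18, 9+15, …, 18+2, 21+0) = 24
R[9] = max(2+24, 6+21, 9+18, …, 21+2, 31+0) = 31
R[10] = max(2+31, 6+24, 9+21, …, 31+2, 15+0) = 33
R[11] = max(2+33, 6+31, 9+24, …, 15+2, 29+0) = 37
R[12] = max(2+37, 6+33, 9+31, …, 29+2, 35+0) = 40
R[13] = max(2+40, 6+37, 9+33, …, 35+2, 40+0) = 43
R[14] = max(2+43, 6+40, 9+37, …, 40+2, 29+0) = 46
One optimal cutting: 9 + 3 + 2 → ₹31 + ₹9 + ₹6 = ₹46.

46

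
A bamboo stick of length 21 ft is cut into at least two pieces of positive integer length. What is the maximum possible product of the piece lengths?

Let m[k] be the best product for length k (with at least one cut). For each first piece i, the rest contributes max(k−i, m[k−i]).
m[2] = 1×max(1,0) = 1×1 = 1
m[3] = 1×max(2,1) = 1×2 = 2
m[4] = 2×max(2,1) = 2×2 = 4
m[5] = 2×max(3,2) = 2×3 = 6
m[6] = 3×max(3,2) = 3×3 = 9
m[7] = 2×max(5,6) = 2×6 = 12
m[8] = 2×max(6,9) = 2×9 = 18
m[9] = 3×max(6,9) = 3×9 = 27
m[10] = 2×max(8,18) = 2×18 = 36
m[11] = 2×max(9,27) = 2×27 = 54
m[12] = 3×max(9,27) = 3×27 = 81
m[13] = 2×max(11,54) = 2×54 = 108
m[14] = 2×max(12,81) = 2×81 = 162
m[15] = 3×max(12,81) = 3×81 = 243
m[16] = 2×max(14,162) = 2×162 = 324
m[17] = 2×max(15,243) = 2×243 = 486
m[18] = 3×max(15,243) = 3×243 = 729
m[19] = 2×max(17,486) = 2×486 = 972
m[20] = 2×max(18,729) = 2×729 = 1458
m[21] = 3×max(18,729) = 3×729 = 2187
One optimal split: 3 + 3 + 3 + 3 + 3 + 3 + 3; product 3×3×3×3×3×3×3 = 2187.

2187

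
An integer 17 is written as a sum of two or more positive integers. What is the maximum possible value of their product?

486

Let g[k] be the best product for length k (with at least one cut). For each first piece i, the rest contributes max(k−i, g[k−i]).
g[2] = 1*max(1,0) = 1*1 = 1
g[3] = 1*max(2,1) = 1*2 = 2
g[4] = 2*max(2,1) = 2*2 = 4
g[5] = 2*max(3,2) = 2*3 = 6
g[6] = 3*max(3,2) = 3*3 = 9
g[7] = 2*max(5,6) = 2*6 = 12
g[8] = 2*max(6,9) = 2*9 = 18
g[9] = 3*max(6,9) = 3*9 = 27
g[10] = 2*max(8,18) = 2*18 = 36
g[11] = 2*max(9,27) = 2*27 = 54
g[12] = 3*max(9,27) = 3*27 = 81
g[13] = 2*max(11,54) = 2*54 = 108
g[14] = 2*max(12,81) = 2*81 = 162
g[15] = 3*max(12,81) = 3*81 = 243
g[16] = 2*max(14,162) = 2*162 = 324
g[17] = 2*max(15,243) = 2*243 = 486
One optimal split: 3 + 3 + 3 + 3 + 3 + 2; product 3*3*3*3*3*2 = 486.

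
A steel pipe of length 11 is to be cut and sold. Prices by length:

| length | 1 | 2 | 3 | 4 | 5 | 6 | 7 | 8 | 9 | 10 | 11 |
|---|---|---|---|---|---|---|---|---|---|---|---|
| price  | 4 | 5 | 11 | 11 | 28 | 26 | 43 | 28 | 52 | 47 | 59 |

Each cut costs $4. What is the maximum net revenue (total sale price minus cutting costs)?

59

Build r[k] bottom-up: r[k] = max over allowed piece i of (p[i] + r[k−i]) − 4 per cut.
r[1] = 4
r[2] = max(4+4-4, 5+0) = 5
r[3] = max(4+5-4, 5+4-4, 11+0) = 11
r[4] = max(4+11-4, 5+5-4, 11+4-4, 11+0) = 11
r[5] = max(4+11-4, 5+11-4, 11+5-4, 11+4-4, 28+0) = 28
r[6] = max(4+28-4, 5+11-4, 11+11-4, 11+5-4, 28+4-4, 26+0) = 28
r[7] = max(4+28-4, 5+28-4, 11+11-4, …, 26+4-4, 43+0) = 43
r[8] = max(4+43-4, 5+28-4, 11+28-4, …, 43+4-4, 28+0) = 43
r[9] = max(4+43-4, 5+43-4, 11+28-4, …, 28+4-4, 52+0) = 52
r[10] = max(4+52-4, 5+43-4, 11+43-4, …, 52+4-4, 47+0) = 52
r[11] = max(4+52-4, 5+52-4, 11+43-4, …, 47+4-4, 59+0) = 59
Best is to make no cuts and sell whole for $59.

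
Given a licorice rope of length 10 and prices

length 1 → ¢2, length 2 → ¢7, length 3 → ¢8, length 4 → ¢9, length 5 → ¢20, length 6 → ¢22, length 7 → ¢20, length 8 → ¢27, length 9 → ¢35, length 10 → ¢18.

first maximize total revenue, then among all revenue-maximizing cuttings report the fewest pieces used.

2

Consider every possible first cut. r[k] is the best of p[i]+r[k−i] over all sellable i≤k.
r[1] = 2
r[2] = max(2+2, 7+0) = 7
r[3] = max(2+7, 7+2, 8+0) = 9
r[4] = max(2+9, 7+7, 8+2, 9+0) = 14
r[5] = max(2+14, 7+9, 8+7, 9+2, 20+0) = 20
r[6] = max(2+20, 7+14, 8+9, 9+7, 20+2, 22+0) = 22
r[7] = max(2+22, 7+20, 8+14, …, 22+2, 20+0) = 27
r[8] = max(2+27, 7+22, 8+20, …, 20+2, 27+0) = 29
r[9] = max(2+29, 7+27, 8+22, …, 27+2, 35+0) = 35
r[10] = max(2+35, 7+29, 8+27, …, 35+2, 18+0) = 40
Maximum revenue is ¢40.
Now minimize piece count subject to staying optimal: for each k, pieces[k] = 1 + min over i with p[i]+r[k−i]=r[k] of pieces[k−i].
pieces[7] = 2
pieces[8] = 2
pieces[9] = 1
pieces[10] = 2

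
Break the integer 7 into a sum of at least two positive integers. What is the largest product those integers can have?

12

Define f[k] = max over 1≤i<k of i · max(k−i, f[k−i]); the inner max lets the remainder stay uncut if that's better.
f[2] = 1×max(1,0) = 1×1 = 1
f[3] = 1×max(2,1) = 1×2 = 2
f[4] = 2×max(2,1) = 2×2 = 4
f[5] = 2×max(3,2) = 2×3 = 6
f[6] = 3×max(3,2) = 3×3 = 9
f[7] = 2×max(5,6) = 2×6 = 12
One optimal split: 3 + 2 + 2; product 3×2×2 = 12.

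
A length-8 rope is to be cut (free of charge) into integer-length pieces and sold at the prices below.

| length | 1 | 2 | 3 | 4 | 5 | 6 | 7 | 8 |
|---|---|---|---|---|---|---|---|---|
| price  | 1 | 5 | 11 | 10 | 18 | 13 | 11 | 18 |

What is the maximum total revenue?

29

Build r[k] bottom-up: r[k] = max over allowed piece i of (p[i] + r[k−i]).
r[1] = 1
r[2] = 5
r[3] = 11
r[4] = 12  (first piece 1, then r[3]=11)
r[5] = 18
r[6] = 22  (first piece 3, then r[3]=11)
r[7] = 23  (first piece 1, then r[6]=22)
r[8] = 29  (first piece 3, then r[5]=18)
One optimal cutting: 5 + 3 → $18 + $11 = $29.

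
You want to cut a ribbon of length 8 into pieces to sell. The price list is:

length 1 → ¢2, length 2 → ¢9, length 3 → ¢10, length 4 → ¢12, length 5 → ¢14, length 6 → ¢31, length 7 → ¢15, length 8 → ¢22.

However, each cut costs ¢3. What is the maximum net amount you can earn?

Consider every possible first cut. v[k] is the best of p[i]+v[k−i] over all sellable i≤k, charging 3 whenever i<k.
v[1] = 2
v[2] = 9
v[3] = 10
v[4] = 15  (first piece 2, then v[2]=9)
v[5] = 16  (first piece 2, then v[3]=10)
v[6] = 31
v[7] = 30  (first piece 1, then v[6]=31)
v[8] = 37  (first piece 2, then v[6]=31)
One optimal plan: pieces 6 + 2 (1 cut) → ¢40 − ¢3 = ¢37.

37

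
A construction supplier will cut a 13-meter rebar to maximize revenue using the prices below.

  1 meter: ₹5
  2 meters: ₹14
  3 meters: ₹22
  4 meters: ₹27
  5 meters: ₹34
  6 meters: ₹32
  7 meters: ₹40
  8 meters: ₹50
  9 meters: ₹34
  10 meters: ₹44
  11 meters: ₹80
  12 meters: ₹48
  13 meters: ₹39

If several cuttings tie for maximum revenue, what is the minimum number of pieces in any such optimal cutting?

Build r[k] bottom-up: r[k] = max over allowed piece i of (p[i] + r[k−i]).
r[1] = 5
r[2] = 14
r[3] = 22
r[4] = 28  (first piece 2, then r[2]=14)
r[5] = 36  (first piece 2, then r[3]=22)
r[6] = 44  (first piece 3, then r[3]=22)
r[7] = 50  (first piece 2, then r[5]=36)
r[8] = 58  (first piece 2, then r[6]=44)
r[9] = 66  (first piece 3, then r[6]=44)
r[10] = 72  (first piece 2, then r[8]=58)
r[11] = 80  (first piece 2, then r[9]=66)
r[12] = 88  (first piece 3, then r[9]=66)
r[13] = 94  (first piece 2, then r[11]=80)
Maximum revenue is ₹94.
Now minimize piece count subject to staying optimal: for each k, pieces[k] = 1 + min over i with p[i]+r[k−i]=r[k] of pieces[k−i].
pieces[10] = 4
pieces[11] = 1
pieces[12] = 4
pieces[13] = 2

2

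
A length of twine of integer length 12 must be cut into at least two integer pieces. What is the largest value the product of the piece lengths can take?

81

Let prod[k] be the best product for length k (with at least one cut). For each first piece i, the rest contributes max(k−i, prod[k−i]).
prod[2] = 1*max(1,0) = 1*1 = 1
prod[3] = max(1*2, 2*1) = 2
prod[4] = max(1*3, 2*2, 3*1) = 4
prod[5] = max(1*4, 2*3, 3*2, 4*1) = 6
prod[6] = max(1*6, 2*4, 3*3, 4*2, 5*1) = 9
prod[7] = max(1*9, 2*6, 3*4, 4*3, 5*2, 6*1) = 12
prod[8] = max(1*12, 2*9, 3*6, …, 6*2, 7*1) = 18
prod[9] = max(1*18, 2*12, 3*9, …, 7*2, 8*1) = 27
prod[10] = max(1*27, 2*18, 3*12, …, 8*2, 9*1) = 36
prod[11] = max(1*36, 2*27, 3*18, …, 9*2, 10*1) = 54
prod[12] = max(1*54, 2*36, 3*27, …, 10*2, 11*1) = 81
One optimal split: 3 + 3 + 3 + 3; product 3*3*3*3 = 81.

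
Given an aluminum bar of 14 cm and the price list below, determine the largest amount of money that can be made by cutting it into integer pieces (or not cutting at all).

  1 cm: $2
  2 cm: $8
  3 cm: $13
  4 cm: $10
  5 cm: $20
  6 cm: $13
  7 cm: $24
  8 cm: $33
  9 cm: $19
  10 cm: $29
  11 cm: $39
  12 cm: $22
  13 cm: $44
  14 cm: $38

60

Consider every possible first cut. v[k] is the best of p[i]+v[k−i] over all sellable i≤k.
v[1] = 2
v[2] = max(2+2, 8+0) = 8
v[3] = max(2+8, 8+2, 13+0) = 13
v[4] = max(2+13, 8+8, 13+2, 10+0) = 16
v[5] = max(2+16, 8+13, 13+8, 10+2, 20+0) = 21
v[6] = max(2+21, 8+16, 13+13, 10+8, 20+2, 13+0) = 26
v[7] = max(2+26, 8+21, 13+16, …, 13+2, 24+0) = 29
v[8] = max(2+29, 8+26, 13+21, …, 24+2, 33+0) = 34
v[9] = max(2+34, 8+29, 13+26, …, 33+2, 19+0) = 39
v[10] = max(2+39, 8+34, 13+29, …, 19+2, 29+0) = 42
v[11] = max(2+42, 8+39, 13+34, …, 29+2, 39+0) = 47
v[12] = max(2+47, 8+42, 13+39, …, 39+2, 22+0) = 52
v[13] = max(2+52, 8+47, 13+42, …, 22+2, 44+0) = 55
v[14] = max(2+55, 8+52, 13+47, …, 44+2, 38+0) = 60
One optimal cutting: 3 + 3 + 3 + 3 + 2 → $13 + $13 + $13 + $13 + $8 = $60.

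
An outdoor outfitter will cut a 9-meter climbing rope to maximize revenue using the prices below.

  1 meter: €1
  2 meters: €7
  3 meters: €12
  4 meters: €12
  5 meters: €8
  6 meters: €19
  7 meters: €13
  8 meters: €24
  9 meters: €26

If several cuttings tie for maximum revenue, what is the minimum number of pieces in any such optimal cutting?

Let r[k] be the best obtainable value from length k. For each k, try every first piece i and keep the best of price[i] + r[k−i].
r[1] = 1
r[2] = max(1+1, 7+0) = 7
r[3] = max(1+7, 7+1, 12+0) = 12
r[4] = max(1+12, 7+7, 12+1, 12+0) = 14
r[5] = max(1+14, 7+12, 12+7, 12+1, 8+0) = 19
r[6] = max(1+19, 7+14, 12+12, 12+7, 8+1, 19+0) = 24
r[7] = max(1+24, 7+19, 12+14, …, 19+1, 13+0) = 26
r[8] = max(1+26, 7+24, 12+19, …, 13+1, 24+0) = 31
r[9] = max(1+31, 7+26, 12+24, …, 24+1, 26+0) = 36
Maximum revenue is €36.
Now minimize piece count subject to staying optimal: for each k, pieces[k] = 1 + min over i with p[i]+r[k−i]=r[k] of pieces[k−i].
pieces[6] = 2
pieces[7] = 3
pieces[8] = 3
pieces[9] = 3

3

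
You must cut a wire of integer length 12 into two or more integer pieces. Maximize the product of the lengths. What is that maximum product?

Define prod[k] = max over 1≤i<k of i · max(k−i, prod[k−i]); the inner max lets the remainder stay uncut if that's better.
prod[2] = 1*max(1,0) = 1*1 = 1
prod[3] = max(1*2, 2*1) = 2
prod[4] = max(1*3, 2*2, 3*1) = 4
prod[5] = max(1*4, 2*3, 3*2, 4*1) = 6
prod[6] = max(1*6, 2*4, 3*3, 4*2, 5*1) = 9
prod[7] = max(1*9, 2*6, 3*4, 4*3, 5*2, 6*1) = 12
prod[8] = max(1*12, 2*9, 3*6, …, 6*2, 7*1) = 18
prod[9] = max(1*18, 2*12, 3*9, …, 7*2, 8*1) = 27
prod[10] = max(1*27, 2*18, 3*12, …, 8*2, 9*1) = 36
prod[11] = max(1*36, 2*27, 3*18, …, 9*2, 10*1) = 54
prod[12] = max(1*54, 2*36, 3*27, …, 10*2, 11*1) = 81
One optimal split: 3 + 3 + 3 + 3; product 3*3*3*3 = 81.

81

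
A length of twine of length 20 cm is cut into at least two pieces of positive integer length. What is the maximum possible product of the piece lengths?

1458

Fill P[k] for k=2..20: at each k try every first piece i and multiply by the better of (k−i) uncut or P[k−i].
P[2] = 1×max(1,0) = 1×1 = 1
P[3] = 1×max(2,1) = 1×2 = 2
P[4] = 2×max(2,1) = 2×2 = 4
P[5] = 2×max(3,2) = 2×3 = 6
P[6] = 3×max(3,2) = 3×3 = 9
P[7] = 2×max(5,6) = 2×6 = 12
P[8] = 2×max(6,9) = 2×9 = 18
P[9] = 3×max(6,9) = 3×9 = 27
P[10] = 2×max(8,18) = 2×18 = 36
P[11] = 2×max(9,27) = 2×27 = 54
P[12] = 3×max(9,27) = 3×27 = 81
P[13] = 2×max(11,54) = 2×54 = 108
P[14] = 2×max(12,81) = 2×81 = 162
P[15] = 3×max(12,81) = 3×81 = 243
P[16] = 2×max(14,162) = 2×162 = 324
P[17] = 2×max(15,243) = 2×243 = 486
P[18] = 3×max(15,243) = 3×243 = 729
P[19] = 2×max(17,486) = 2×486 = 972
P[20] = 2×max(18,729) = 2×729 = 1458
One optimal split: 3 + 3 + 3 + 3 + 3 + 3 + 2; product 3×3×3×3×3×3×2 = 1458.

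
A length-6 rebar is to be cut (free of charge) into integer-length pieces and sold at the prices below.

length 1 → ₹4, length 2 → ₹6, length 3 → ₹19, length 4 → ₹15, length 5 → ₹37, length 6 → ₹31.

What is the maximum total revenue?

Consider every possible first cut. v[k] is the best of p[i]+v[k−i] over all sellable i≤k.
v[1] = 4
v[2] = 8  (first piece 1, then v[1]=4)
v[3] = 19
v[4] = 23  (first piece 1, then v[3]=19)
v[5] = 37
v[6] = 41  (first piece 1, then v[5]=37)
One optimal cutting: 5 + 1 → ₹37 + ₹4 = ₹41.

41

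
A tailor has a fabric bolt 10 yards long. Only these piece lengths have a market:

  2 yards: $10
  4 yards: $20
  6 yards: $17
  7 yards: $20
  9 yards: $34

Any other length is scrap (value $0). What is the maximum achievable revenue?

Let best[k] be the best obtainable value from length k. For each k, try every first piece i and keep the best of price[i] + best[k−i].
best[1] = 0
best[2] = 10
best[3] = 10
best[4] = max(10+10, 20+0) = 20
best[5] = max(10+10, 20+0) = 20
best[6] = max(10+20, 20+10, 17+0) = 30
best[7] = max(10+20, 20+10, 17+0, 20+0) = 30
best[8] = max(10+30, 20+20, 17+10, 20+0) = 40
best[9] = max(10+30, 20+20, 17+10, 20+10, 34+0) = 40
best[10] = max(10+40, 20+30, 17+20, 20+10, 34+0) = 50
One optimal cutting: 2 + 2 + 2 + 2 + 2 → $50.

50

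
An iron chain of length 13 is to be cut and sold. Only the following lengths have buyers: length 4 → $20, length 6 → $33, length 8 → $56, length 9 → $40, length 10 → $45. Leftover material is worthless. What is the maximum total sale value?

Build r[k] bottom-up: r[k] = max over allowed piece i of (p[i] + r[k−i]).
r[1] = 0
r[2] = 0
r[3] = 0
r[4] = 20
r[5] = 20
r[6] = max(20+0, 33+0) = 33
r[7] = max(20+0, 33+0) = 33
r[8] = max(20+20, 33+0, 56+0) = 56
r[9] = max(20+20, 33+0, 56+0, 40+0) = 56
r[10] = max(20+33, 33+20, 56+0, 40+0, 45+0) = 56
r[11] = max(20+33, 33+20, 56+0, 40+0, 45+0) = 56
r[12] = max(20+56, 33+33, 56+20, 40+0, 45+0) = 76
r[13] = max(20+56, 33+33, 56+20, 40+20, 45+0) = 76
One optimal cutting: pieces 8 + 4 with 1 link of scrap → $76.

76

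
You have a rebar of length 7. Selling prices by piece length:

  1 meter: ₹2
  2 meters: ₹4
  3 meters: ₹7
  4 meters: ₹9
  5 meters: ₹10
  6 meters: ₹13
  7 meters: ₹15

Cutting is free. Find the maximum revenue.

Let best[k] be the best obtainable value from length k. For each k, try every first piece i and keep the best of price[i] + best[k−i].
best[1] = 2
best[2] = 4  (first piece 1, then best[1]=2)
best[3] = 7
best[4] = 9  (first piece 1, then best[3]=7)
best[5] = 11  (first piece 1, then best[4]=9)
best[6] = 14  (first piece 3, then best[3]=7)
best[7] = 16  (first piece 1, then best[6]=14)
One optimal cutting: 3 + 3 + 1 → ₹7 + ₹7 + ₹2 = ₹16.

16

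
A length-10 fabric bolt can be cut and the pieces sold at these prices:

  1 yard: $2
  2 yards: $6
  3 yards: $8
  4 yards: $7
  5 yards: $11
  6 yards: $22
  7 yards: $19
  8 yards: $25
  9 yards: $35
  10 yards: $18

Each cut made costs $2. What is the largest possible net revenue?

Let v[k] be the best obtainable value from length k. For each k, try every first piece i and keep the best of price[i] + v[k−i] minus the 2 cut fee when i<k.
v[1] = 2
v[2] = max(2+2-2, 6+0) = 6
v[3] = max(2+6-2, 6+2-2, 8+0) = 8
v[4] = max(2+8-2, 6+6-2, 8+2-2, 7+0) = 10
v[5] = max(2+10-2, 6+8-2, 8+6-2, 7+2-2, 11+0) = 12
v[6] = max(2+12-2, 6+10-2, 8+8-2, 7+6-2, 11+2-2, 22+0) = 22
v[7] = max(2+22-2, 6+12-2, 8+10-2, …, 22+2-2, 19+0) = 22
v[8] = max(2+22-2, 6+22-2, 8+12-2, …, 19+2-2, 25+0) = 26
v[9] = max(2+26-2, 6+22-2, 8+22-2, …, 25+2-2, 35+0) = 35
v[10] = max(2+35-2, 6+26-2, 8+22-2, …, 35+2-2, 18+0) = 35
One optimal plan: pieces 9 + 1 (1 cut) → $37 − $2 = $35.

35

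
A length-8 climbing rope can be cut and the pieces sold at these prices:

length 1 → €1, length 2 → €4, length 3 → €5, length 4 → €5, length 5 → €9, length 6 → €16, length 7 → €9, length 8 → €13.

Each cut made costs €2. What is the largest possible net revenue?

Consider every possible first cut. v[k] is the best of p[i]+v[k−i] over all sellable i≤k, charging 2 whenever i<k.
v[1] = 1
v[2] = 4
v[3] = 5
v[4] = 6  (first piece 2, then v[2]=4)
v[5] = 9
v[6] = 16
v[7] = 15  (first piece 1, then v[6]=16)
v[8] = 18  (first piece 2, then v[6]=16)
One optimal plan: pieces 6 + 2 (1 cut) → €20 − €2 = €18.

18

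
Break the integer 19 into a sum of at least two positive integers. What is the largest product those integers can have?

972

Fill P[k] for k=2..19: at each k try every first piece i and multiply by the better of (k−i) uncut or P[k−i].
P[2] = 1×max(1,0) = 1×1 = 1
P[3] = 1×max(2,1) = 1×2 = 2
P[4] = 2×max(2,1) = 2×2 = 4
P[5] = 2×max(3,2) = 2×3 = 6
P[6] = 3×max(3,2) = 3×3 = 9
P[7] = 2×max(5,6) = 2×6 = 12
P[8] = 2×max(6,9) = 2×9 = 18
P[9] = 3×max(6,9) = 3×9 = 27
P[10] = 2×max(8,18) = 2×18 = 36
P[11] = 2×max(9,27) = 2×27 = 54
P[12] = 3×max(9,27) = 3×27 = 81
P[13] = 2×max(11,54) = 2×54 = 108
P[14] = 2×max(12,81) = 2×81 = 162
P[15] = 3×max(12,81) = 3×81 = 243
P[16] = 2×max(14,162) = 2×162 = 324
P[17] = 2×max(15,243) = 2×243 = 486
P[18] = 3×max(15,243) = 3×243 = 729
P[19] = 2×max(17,486) = 2×486 = 972
One optimal split: 3 + 3 + 3 + 3 + 3 + 2 + 2; product 3×3×3×3×3×2×2 = 972.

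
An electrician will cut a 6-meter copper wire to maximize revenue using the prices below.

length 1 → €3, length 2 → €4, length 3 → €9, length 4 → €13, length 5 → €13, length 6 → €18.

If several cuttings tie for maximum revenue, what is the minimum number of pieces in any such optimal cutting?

3

Build r[k] bottom-up: r[k] = max over allowed piece i of (p[i] + r[k−i]).
r[1] = 3
r[2] = max(3+3, 4+0) = 6
r[3] = max(3+6, 4+3, 9+0) = 9
r[4] = max(3+9, 4+6, 9+3, 13+0) = 13
r[5] = max(3+13, 4+9, 9+6, 13+3, 13+0) = 16
r[6] = max(3+16, 4+13, 9+9, 13+6, 13+3, 18+0) = 19
Maximum revenue is €19.
Now minimize piece count subject to staying optimal: for each k, pieces[k] = 1 + min over i with p[i]+r[k−i]=r[k] of pieces[k−i].
pieces[3] = 1
pieces[4] = 1
pieces[5] = 2
pieces[6] = 3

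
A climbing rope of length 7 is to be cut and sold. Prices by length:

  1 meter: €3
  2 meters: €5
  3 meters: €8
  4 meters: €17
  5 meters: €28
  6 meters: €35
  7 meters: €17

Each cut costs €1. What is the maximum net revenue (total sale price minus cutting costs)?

37

Build r[k] bottom-up: r[k] = max over allowed piece i of (p[i] + r[k−i]) − 1 per cut.
r[1] = 3
r[2] = max(3+3-1, 5+0) = 5
r[3] = max(3+5-1, 5+3-1, 8+0) = 8
r[4] = max(3+8-1, 5+5-1, 8+3-1, 17+0) = 17
r[5] = max(3+17-1, 5+8-1, 8+5-1, 17+3-1, 28+0) = 28
r[6] = max(3+28-1, 5+17-1, 8+8-1, 17+5-1, 28+3-1, 35+0) = 35
r[7] = max(3+35-1, 5+28-1, 8+17-1, …, 35+3-1, 17+0) = 37
One optimal plan: pieces 6 + 1 (1 cut) → €38 − €1 = €37.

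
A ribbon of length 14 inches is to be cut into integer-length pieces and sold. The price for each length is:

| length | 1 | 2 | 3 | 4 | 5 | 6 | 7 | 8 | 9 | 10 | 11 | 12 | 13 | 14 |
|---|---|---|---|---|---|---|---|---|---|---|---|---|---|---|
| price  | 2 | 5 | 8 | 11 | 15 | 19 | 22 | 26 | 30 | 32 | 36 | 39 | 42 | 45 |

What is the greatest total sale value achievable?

45

Build R[k] bottom-up: R[k] = max over allowed piece i of (p[i] + R[k−i]).
R[1] = 2
R[2] = max(2+2, 5+0) = 5
R[3] = max(2+5, 5+2, 8+0) = 8
R[4] = max(2+8, 5+5, 8+2, 11+0) = 11
R[5] = max(2+11, 5+8, 8+5, 11+2, 15+0) = 15
R[6] = max(2+15, 5+11, 8+8, 11+5, 15+2, 19+0) = 19
R[7] = max(2+19, 5+15, 8+11, …, 19+2, 22+0) = 22
R[8] = max(2+22, 5+19, 8+15, …, 22+2, 26+0) = 26
R[9] = max(2+26, 5+22, 8+19, …, 26+2, 30+0) = 30
R[10] = max(2+30, 5+26, 8+22, …, 30+2, 32+0) = 32
R[11] = max(2+32, 5+30, 8+26, …, 32+2, 36+0) = 36
R[12] = max(2+36, 5+32, 8+30, …, 36+2, 39+0) = 39
R[13] = max(2+39, 5+36, 8+32, …, 39+2, 42+0) = 42
R[14] = max(2+42, 5+39, 8+36, …, 42+2, 45+0) = 45
One optimal cutting: 9 + 5 → ¢30 + ¢15 = ¢45.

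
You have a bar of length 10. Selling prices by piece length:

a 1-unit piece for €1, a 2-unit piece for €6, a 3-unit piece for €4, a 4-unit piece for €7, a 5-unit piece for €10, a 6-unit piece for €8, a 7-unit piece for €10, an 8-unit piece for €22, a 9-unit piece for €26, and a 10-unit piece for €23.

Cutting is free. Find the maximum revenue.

Build r[k] bottom-up: r[k] = max over allowed piece i of (p[i] + r[k−i]).
r[1] = 1
r[2] = 6
r[3] = 7  (first piece 1, then r[2]=6)
r[4] = 12  (first piece 2, then r[2]=6)
r[5] = 13  (first piece 1, then r[4]=12)
r[6] = 18  (first piece 2, then r[4]=12)
r[7] = 19  (first piece 1, then r[6]=18)
r[8] = 24  (first piece 2, then r[6]=18)
r[9] = 26
r[10] = 30  (first piece 2, then r[8]=24)
One optimal cutting: 2 + 2 + 2 + 2 + 2 → €6 + €6 + €6 + €6 + €6 = €30.

30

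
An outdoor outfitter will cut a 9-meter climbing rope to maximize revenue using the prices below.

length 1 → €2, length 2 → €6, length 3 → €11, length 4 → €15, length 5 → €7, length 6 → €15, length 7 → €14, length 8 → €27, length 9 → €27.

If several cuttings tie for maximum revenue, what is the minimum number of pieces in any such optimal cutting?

Build r[k] bottom-up: r[k] = max over allowed piece i of (p[i] + r[k−i]).
r[1] = 2
r[2] = 6
r[3] = 11
r[4] = 15
r[5] = 17  (first piece 1, then r[4]=15)
r[6] = 22  (first piece 3, then r[3]=11)
r[7] = 26  (first piece 3, then r[4]=15)
r[8] = 30  (first piece 4, then r[4]=15)
r[9] = 33  (first piece 3, then r[6]=22)
Maximum revenue is €33.
Now minimize piece count subject to staying optimal: for each k, pieces[k] = 1 + min over i with p[i]+r[k−i]=r[k] of pieces[k−i].
pieces[6] = 2
pieces[7] = 2
pieces[8] = 2
pieces[9] = 3

3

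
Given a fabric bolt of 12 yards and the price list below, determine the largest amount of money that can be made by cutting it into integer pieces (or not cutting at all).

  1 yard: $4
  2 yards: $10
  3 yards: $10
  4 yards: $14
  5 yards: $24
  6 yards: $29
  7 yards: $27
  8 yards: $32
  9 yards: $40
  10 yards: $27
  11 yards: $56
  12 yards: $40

Build r[k] bottom-up: r[k] = max over allowed piece i of (p[i] + r[k−i]).
r[1] = 4
r[2] = max(4+4, 10+0) = 10
r[3] = max(4+10, 10+4, 10+0) = 14
r[4] = max(4+14, 10+10, 10+4, 14+0) = 20
r[5] = max(4+20, 10+14, 10+10, 14+4, 24+0) = 24
r[6] = max(4+24, 10+20, 10+14, 14+10, 24+4, 29+0) = 30
r[7] = max(4+30, 10+24, 10+20, …, 29+4, 27+0) = 34
r[8] = max(4+34, 10+30, 10+24, …, 27+4, 32+0) = 40
r[9] = max(4+40, 10+34, 10+30, …, 32+4, 40+0) = 44
r[10] = max(4+44, 10+40, 10+34, …, 40+4, 27+0) = 50
r[11] = max(4+50, 10+44, 10+40, …, 27+4, 56+0) = 56
r[12] = max(4+56, 10+50, 10+44, …, 56+4, 40+0) = 60
One optimal cutting: 11 + 1 → $56 + $4 = $60.

60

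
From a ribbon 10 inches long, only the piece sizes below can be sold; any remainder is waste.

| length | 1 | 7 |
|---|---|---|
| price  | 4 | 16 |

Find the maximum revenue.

40

Consider every possible first cut. best[k] is the best of p[i]+best[k−i] over all sellable i≤k.
best[1] = 4
best[2] = 8  (first piece 1, then best[1]=4)
best[3] = 12  (first piece 1, then best[2]=8)
best[4] = 16  (first piece 1, then best[3]=12)
best[5] = 20  (first piece 1, then best[4]=16)
best[6] = 24  (first piece 1, then best[5]=20)
best[7] = 28  (first piece 1, then best[6]=24)
best[8] = 32  (first piece 1, then best[7]=28)
best[9] = 36  (first piece 1, then best[8]=32)
best[10] = 40  (first piece 1, then best[9]=36)
One optimal cutting: 1 + 1 + 1 + 1 + 1 + 1 + 1 + 1 + 1 + 1 → ¢40.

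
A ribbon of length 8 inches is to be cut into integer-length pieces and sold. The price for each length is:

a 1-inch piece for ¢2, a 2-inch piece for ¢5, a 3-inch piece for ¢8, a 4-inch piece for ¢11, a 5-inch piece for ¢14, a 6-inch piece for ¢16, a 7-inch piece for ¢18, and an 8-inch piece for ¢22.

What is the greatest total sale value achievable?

22

Let r[k] be the best obtainable value from length k. For each k, try every first piece i and keep the best of price[i] + r[k−i].
r[1] = 2
r[2] = max(2+2, 5+0) = 5
r[3] = max(2+5, 5+2, 8+0) = 8
r[4] = max(2+8, 5+5, 8+2, 11+0) = 11
r[5] = max(2+11, 5+8, 8+5, 11+2, 14+0) = 14
r[6] = max(2+14, 5+11, 8+8, 11+5, 14+2, 16+0) = 16
r[7] = max(2+16, 5+14, 8+11, …, 16+2, 18+0) = 19
r[8] = max(2+19, 5+16, 8+14, …, 18+2, 22+0) = 22
One optimal cutting: 5 + 3 → ¢14 + ¢8 = ¢22.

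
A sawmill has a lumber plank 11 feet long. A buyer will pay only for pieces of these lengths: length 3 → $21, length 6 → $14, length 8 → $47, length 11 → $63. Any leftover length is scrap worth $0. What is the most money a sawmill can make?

68

Let best[k] be the best obtainable value from length k. For each k, try every first piece i and keep the best of price[i] + best[k−i].
best[1] = 0
best[2] = 0
best[3] = 21
best[4] = 21
best[5] = 21
best[6] = 42  (first piece 3, then best[3]=21)
best[7] = 42
best[8] = 47
best[9] = 63  (first piece 3, then best[6]=42)
best[10] = 63
best[11] = 68  (first piece 3, then best[8]=47)
One optimal cutting: 8 + 3 → $68.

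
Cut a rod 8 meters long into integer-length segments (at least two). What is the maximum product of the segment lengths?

Let P[k] be the best product for length k (with at least one cut). For each first piece i, the rest contributes max(k−i, P[k−i]).
P[2] = 1*max(1,0) = 1*1 = 1
P[3] = 1*max(2,1) = 1*2 = 2
P[4] = 2*max(2,1) = 2*2 = 4
P[5] = 2*max(3,2) = 2*3 = 6
P[6] = 3*max(3,2) = 3*3 = 9
P[7] = 2*max(5,6) = 2*6 = 12
P[8] = 2*max(6,9) = 2*9 = 18
One optimal split: 3 + 3 + 2; product 3*3*2 = 18.

18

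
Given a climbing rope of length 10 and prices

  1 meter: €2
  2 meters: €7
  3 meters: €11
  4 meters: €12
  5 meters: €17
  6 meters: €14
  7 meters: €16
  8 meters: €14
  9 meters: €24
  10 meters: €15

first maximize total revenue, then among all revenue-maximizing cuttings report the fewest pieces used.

Consider every possible first cut. r[k] is the best of p[i]+r[k−i] over all sellable i≤k.
r[1] = 2
r[2] = 7
r[3] = 11
r[4] = 14  (first piece 2, then r[2]=7)
r[5] = 18  (first piece 2, then r[3]=11)
r[6] = 22  (first piece 3, then r[3]=11)
r[7] = 25  (first piece 2, then r[5]=18)
r[8] = 29  (first piece 2, then r[6]=22)
r[9] = 33  (first piece 3, then r[6]=22)
r[10] = 36  (first piece 2, then r[8]=29)
Maximum revenue is €36.
Now minimize piece count subject to staying optimal: for each k, pieces[k] = 1 + min over i with p[i]+r[k−i]=r[k] of pieces[k−i].
pieces[7] = 3
pieces[8] = 3
pieces[9] = 3
pieces[10] = 4

4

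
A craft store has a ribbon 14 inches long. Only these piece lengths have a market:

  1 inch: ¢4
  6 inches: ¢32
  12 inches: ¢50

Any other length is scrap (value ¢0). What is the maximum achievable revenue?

72

Consider every possible first cut. best[k] is the best of p[i]+best[k−i] over all sellable i≤k.
best[1] = 4
best[2] = 8  (first piece 1, then best[1]=4)
best[3] = 12  (first piece 1, then best[2]=8)
best[4] = 16  (first piece 1, then best[3]=12)
best[5] = 20  (first piece 1, then best[4]=16)
best[6] = max(4+20, 32+0) = 32
best[7] = max(4+32, 32+4) = 36
best[8] = max(4+36, 32+8) = 40
best[9] = max(4+40, 32+12) = 44
best[10] = max(4+44, 32+16) = 48
best[11] = max(4+48, 32+20) = 52
best[12] = max(4+52, 32+32, 50+0) = 64
best[13] = max(4+64, 32+36, 50+4) = 68
best[14] = max(4+68, 32+40, 50+8) = 72
One optimal cutting: 6 + 6 + 1 + 1 → ¢72.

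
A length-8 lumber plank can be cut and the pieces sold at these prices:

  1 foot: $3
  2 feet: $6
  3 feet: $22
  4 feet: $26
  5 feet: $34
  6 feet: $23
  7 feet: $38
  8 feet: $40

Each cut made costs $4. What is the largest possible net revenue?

52

Consider every possible first cut. net[k] is the best of p[i]+net[k−i] over all sellable i≤k, charging 4 whenever i<k.
net[1] = 3
net[2] = 6
net[3] = 22
net[4] = 26
net[5] = 34
net[6] = 40  (first piece 3, then net[3]=22)
net[7] = 44  (first piece 3, then net[4]=26)
net[8] = 52  (first piece 3, then net[5]=34)
One optimal plan: pieces 5 + 3 (1 cut) → $56 − $4 = $52.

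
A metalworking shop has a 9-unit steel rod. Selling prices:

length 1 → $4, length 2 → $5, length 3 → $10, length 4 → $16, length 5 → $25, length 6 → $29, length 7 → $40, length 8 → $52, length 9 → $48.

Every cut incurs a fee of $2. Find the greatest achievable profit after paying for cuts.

54

Consider every possible first cut. net[k] is the best of p[i]+net[k−i] over all sellable i≤k, charging 2 whenever i<k.
net[1] = 4
net[2] = max(4+4-2, 5+0) = 6
net[3] = max(4+6-2, 5+4-2, 10+0) = 10
net[4] = max(4+10-2, 5+6-2, 10+4-2, 16+0) = 16
net[5] = max(4+16-2, 5+10-2, 10+6-2, 16+4-2, 25+0) = 25
net[6] = max(4+25-2, 5+16-2, 10+10-2, 16+6-2, 25+4-2, 29+0) = 29
net[7] = max(4+29-2, 5+25-2, 10+16-2, …, 29+4-2, 40+0) = 40
net[8] = max(4+40-2, 5+29-2, 10+25-2, …, 40+4-2, 52+0) = 52
net[9] = max(4+52-2, 5+40-2, 10+29-2, …, 52+4-2, 48+0) = 54
One optimal plan: pieces 8 + 1 (1 cut) → $56 − $2 = $54.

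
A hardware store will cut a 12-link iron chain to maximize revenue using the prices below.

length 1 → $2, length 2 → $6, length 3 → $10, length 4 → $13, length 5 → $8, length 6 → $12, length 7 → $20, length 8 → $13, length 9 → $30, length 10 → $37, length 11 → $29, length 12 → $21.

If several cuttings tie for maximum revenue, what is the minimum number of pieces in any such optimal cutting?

Let r[k] be the best obtainable value from length k. For each k, try every first piece i and keep the best of price[i] + r[k−i].
r[1] = 2
r[2] = max(2+2, 6+0) = 6
r[3] = max(2+6, 6+2, 10+0) = 10
r[4] = max(2+10, 6+6, 10+2, 13+0) = 13
r[5] = max(2+13, 6+10, 10+6, 13+2, 8+0) = 16
r[6] = max(2+16, 6+13, 10+10, 13+6, 8+2, 12+0) = 20
r[7] = max(2+20, 6+16, 10+13, …, 12+2, 20+0) = 23
r[8] = max(2+23, 6+20, 10+16, …, 20+2, 13+0) = 26
r[9] = max(2+26, 6+23, 10+20, …, 13+2, 30+0) = 30
r[10] = max(2+30, 6+26, 10+23, …, 30+2, 37+0) = 37
r[11] = max(2+37, 6+30, 10+26, …, 37+2, 29+0) = 39
r[12] = max(2+39, 6+37, 10+30, …, 29+2, 21+0) = 43
Maximum revenue is $43.
Now minimize piece count subject to staying optimal: for each k, pieces[k] = 1 + min over i with p[i]+r[k−i]=r[k] of pieces[k−i].
pieces[9] = 1
pieces[10] = 1
pieces[11] = 2
pieces[12] = 2

2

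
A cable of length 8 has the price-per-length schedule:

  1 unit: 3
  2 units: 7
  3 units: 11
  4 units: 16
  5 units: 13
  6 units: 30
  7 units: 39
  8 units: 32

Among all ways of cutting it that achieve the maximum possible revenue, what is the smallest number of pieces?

Consider every possible first cut. r[k] is the best of p[i]+r[k−i] over all sellable i≤k.
r[1] = 3
r[2] = max(3+3, 7+0) = 7
r[3] = max(3+7, 7+3, 11+0) = 11
r[4] = max(3+11, 7+7, 11+3, 16+0) = 16
r[5] = max(3+16, 7+11, 11+7, 16+3, 13+0) = 19
r[6] = max(3+19, 7+16, 11+11, 16+7, 13+3, 30+0) = 30
r[7] = max(3+30, 7+19, 11+16, …, 30+3, 39+0) = 39
r[8] = max(3+39, 7+30, 11+19, …, 39+3, 32+0) = 42
Maximum revenue is 42.
Now minimize piece count subject to staying optimal: for each k, pieces[k] = 1 + min over i with p[i]+r[k−i]=r[k] of pieces[k−i].
pieces[5] = 2
pieces[6] = 1
pieces[7] = 1
pieces[8] = 2

2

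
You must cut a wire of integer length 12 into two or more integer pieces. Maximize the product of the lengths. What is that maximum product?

Define m[k] = max over 1≤i<k of i · max(k−i, m[k−i]); the inner max lets the remainder stay uncut if that's better.
m[2] = 1·max(1,0) = 1·1 = 1
m[3] = 1·max(2,1) = 1·2 = 2
m[4] = 2·max(2,1) = 2·2 = 4
m[5] = 2·max(3,2) = 2·3 = 6
m[6] = 3·max(3,2) = 3·3 = 9
m[7] = 2·max(5,6) = 2·6 = 12
m[8] = 2·max(6,9) = 2·9 = 18
m[9] = 3·max(6,9) = 3·9 = 27
m[10] = 2·max(8,18) = 2·18 = 36
m[11] = 2·max(9,27) = 2·27 = 54
m[12] = 3·max(9,27) = 3·27 = 81
One optimal split: 3 + 3 + 3 + 3; product 3·3·3·3 = 81.

81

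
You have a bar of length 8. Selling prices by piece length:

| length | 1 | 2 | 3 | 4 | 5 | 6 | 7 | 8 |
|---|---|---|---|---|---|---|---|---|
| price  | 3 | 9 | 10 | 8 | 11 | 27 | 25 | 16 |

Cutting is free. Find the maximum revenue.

Consider every possible first cut. best[k] is the best of p[i]+best[k−i] over all sellable i≤k.
best[1] = 3
best[2] = 9
best[3] = 12  (first piece 1, then best[2]=9)
best[4] = 18  (first piece 2, then best[2]=9)
best[5] = 21  (first piece 1, then best[4]=18)
best[6] = 27  (first piece 2, then best[4]=18)
best[7] = 30  (first piece 1, then best[6]=27)
best[8] = 36  (first piece 2, then best[6]=27)
One optimal cutting: 2 + 2 + 2 + 2 → 9 + 9 + 9 + 9 = 36.

36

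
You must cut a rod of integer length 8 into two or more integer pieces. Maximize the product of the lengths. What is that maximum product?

Define P[k] = max over 1≤i<k of i · max(k−i, P[k−i]); the inner max lets the remainder stay uncut if that's better.
P[2] = 1*max(1,0) = 1*1 = 1
P[3] = 1*max(2,1) = 1*2 = 2
P[4] = 2*max(2,1) = 2*2 = 4
P[5] = 2*max(3,2) = 2*3 = 6
P[6] = 3*max(3,2) = 3*3 = 9
P[7] = 2*max(5,6) = 2*6 = 12
P[8] = 2*max(6,9) = 2*9 = 18
One optimal split: 3 + 3 + 2; product 3*3*2 = 18.

18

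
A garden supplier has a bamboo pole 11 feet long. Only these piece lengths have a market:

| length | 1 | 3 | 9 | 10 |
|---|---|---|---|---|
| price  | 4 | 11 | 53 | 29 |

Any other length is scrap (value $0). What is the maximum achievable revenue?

Build best[k] bottom-up: best[k] = max over allowed piece i of (p[i] + best[k−i]).
best[1] = 4
best[2] = 8  (first piece 1, then best[1]=4)
best[3] = 12  (first piece 1, then best[2]=8)
best[4] = 16  (first piece 1, then best[3]=12)
best[5] = 20  (first piece 1, then best[4]=16)
best[6] = 24  (first piece 1, then best[5]=20)
best[7] = 28  (first piece 1, then best[6]=24)
best[8] = 32  (first piece 1, then best[7]=28)
best[9] = 53
best[10] = 57  (first piece 1, then best[9]=53)
best[11] = 61  (first piece 1, then best[10]=57)
One optimal cutting: 9 + 1 + 1 → $61.

61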